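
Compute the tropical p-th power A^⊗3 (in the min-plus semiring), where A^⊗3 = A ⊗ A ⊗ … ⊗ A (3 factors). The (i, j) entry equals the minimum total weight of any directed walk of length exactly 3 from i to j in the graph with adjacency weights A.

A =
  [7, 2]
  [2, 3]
A^⊗3 =
  [7, 6]
  [6, 7]

Each entry (A^⊗3)_ij equals the minimum over all length-3 walks i = v_0 → v_1 → … → v_3 = j of Σ_t A[v_t][v_{t+1}]. For example, for (i, j) = (0, 1) we minimise over 4 possible intermediate vertex sequences; the minimum is 6, attained along the walk 0 → 1 → 0 → 1.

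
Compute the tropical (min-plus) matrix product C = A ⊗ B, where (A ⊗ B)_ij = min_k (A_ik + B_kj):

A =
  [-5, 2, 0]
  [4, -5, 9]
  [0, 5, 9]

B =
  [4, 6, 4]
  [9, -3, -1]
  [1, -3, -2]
A ⊗ B =
  [-1, -3, -2]
  [4, -8, -6]
  [4, 2, 4]

Apply the min-plus product entry-by-entry:
  C[0][0] = min over k of (A[0][0] + B[0][0] = -5 + 4 = -1, A[0][1] + B[1][0] = 2 + 9 = 11, A[0][2] + B[2][0] = 0 + 1 = 1) = -1 (attained at k = 0)
  C[0][1] = min over k of (A[0][0] + B[0][1] = -5 + 6 = 1, A[0][1] + B[1][1] = 2 + -3 = -1, A[0][2] + B[2][1] = 0 + -3 = -3) = -3 (attained at k = 2)
  C[0][2] = min over k of (A[0][0] + B[0][2] = -5 + 4 = -1, A[0][1] + B[1][2] = 2 + -1 = 1, A[0][2] + B[2][2] = 0 + -2 = -2) = -2 (attained at k = 2)
  C[1][0] = min over k of (A[1][0] + B[0][0] = 4 + 4 = 8, A[1][1] + B[1][0] = -5 + 9 = 4, A[1][2] + B[2][0] = 9 + 1 = 10) = 4 (attained at k = 1)
  C[1][1] = min over k of (A[1][0] + B[0][1] = 4 + 6 = 10, A[1][1] + B[1][1] = -5 + -3 = -8, A[1][2] + B[2][1] = 9 + -3 = 6) = -8 (attained at k = 1)
  C[1][2] = min over k of (A[1][0] + B[0][2] = 4 + 4 = 8, A[1][1] + B[1][2] = -5 + -1 = -6, A[1][2] + B[2][2] = 9 + -2 = 7) = -6 (attained at k = 1)
  C[2][0] = min over k of (A[2][0] + B[0][0] = 0 + 4 = 4, A[2][1] + B[1][0] = 5 + 9 = 14, A[2][2] + B[2][0] = 9 + 1 = 10) = 4 (attained at k = 0)
  C[2][1] = min over k of (A[2][0] + B[0][1] = 0 + 6 = 6, A[2][1] + B[1][1] = 5 + -3 = 2, A[2][2] + B[2][1] = 9 + -3 = 6) = 2 (attained at k = 1)
  C[2][2] = min over k of (A[2][0] + B[0][2] = 0 + 4 = 4, A[2][1] + B[1][2] = 5 + -1 = 4, A[2][2] + B[2][2] = 9 + -2 = 7) = 4 (attained at k = 0)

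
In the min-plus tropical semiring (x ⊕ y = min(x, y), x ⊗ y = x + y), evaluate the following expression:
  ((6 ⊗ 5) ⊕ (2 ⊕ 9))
((6 ⊗ 5) ⊕ (2 ⊕ 9)) = 2

Expand innermost to outermost. Recall ⊕ takes the minimum of its arguments and ⊗ takes their sum. Working out the expression ((6 ⊗ 5) ⊕ (2 ⊕ 9)) gives 2.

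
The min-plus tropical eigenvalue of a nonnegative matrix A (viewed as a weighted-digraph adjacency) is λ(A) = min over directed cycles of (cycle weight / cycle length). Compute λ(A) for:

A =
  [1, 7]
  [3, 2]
λ(A) = 1

Enumerate directed cycles and compute their means (weight / length). Sample:
  cycle 0 → 0: weight = 1, length = 1, mean = 1/1 ≈ 1.000
  cycle 1 → 1: weight = 2, length = 1, mean = 2/1 ≈ 2.000
  cycle 0 → 1 → 0: weight = 10, length = 2, mean = 10/2 ≈ 5.000
  cycle 1 → 0 → 1: weight = 10, length = 2, mean = 10/2 ≈ 5.000
Minimum mean = 1.000, attained e.g. along the cycle 0 → 0 with weight 1 and length 1. So λ(A) = 1/1 = 1.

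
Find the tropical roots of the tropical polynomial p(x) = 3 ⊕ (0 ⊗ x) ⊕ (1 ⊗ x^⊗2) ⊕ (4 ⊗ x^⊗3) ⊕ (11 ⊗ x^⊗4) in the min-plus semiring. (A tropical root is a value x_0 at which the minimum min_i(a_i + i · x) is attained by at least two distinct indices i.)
Roots: {-7, -3, -1, 3}

Each tropical root is a break point of the lower envelope of the lines y = a_i + i · x (there are 5 lines, with slopes 0, 1, ..., 4). Only the lines that attain the minimum somewhere contribute to roots; other lines are dominated. Here the surviving (envelope) indices are i = 4, i = 3, i = 2, i = 1, i = 0.
Intersections between consecutive envelope lines give the roots: for adjacent envelope indices i < j the intersection is x = (a_i − a_j) / (j − i). Reading off the sorted break points: {-7, -3, -1, 3}.
Verification: at each break x_0, at least two indices attain the minimum of min_i(a_i + i · x_0).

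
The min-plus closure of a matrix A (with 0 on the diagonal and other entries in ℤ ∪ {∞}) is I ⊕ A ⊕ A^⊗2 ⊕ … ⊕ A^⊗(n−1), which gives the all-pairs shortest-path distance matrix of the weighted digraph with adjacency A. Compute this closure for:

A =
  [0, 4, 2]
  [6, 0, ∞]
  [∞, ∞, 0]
Closure =
  [0, 4, 2]
  [6, 0, 8]
  [∞, ∞, 0]

This is the Floyd-Warshall all-pairs shortest-path computation. For each intermediate vertex k = 0, 1, …, 2, update dist[i][j] ← min(dist[i][j], dist[i][k] + dist[k][j]). The final matrix gives, for each (i, j), the minimum total weight of any directed path from i to j (possibly empty when i = j).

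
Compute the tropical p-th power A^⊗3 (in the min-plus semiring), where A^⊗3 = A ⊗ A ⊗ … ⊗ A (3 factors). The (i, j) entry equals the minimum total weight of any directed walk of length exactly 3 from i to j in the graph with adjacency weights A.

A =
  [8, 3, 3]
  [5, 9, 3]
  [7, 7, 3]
A^⊗3 =
  [13, 11, 9]
  [13, 13, 9]
  [13, 13, 9]

Each entry (A^⊗3)_ij equals the minimum over all length-3 walks i = v_0 → v_1 → … → v_3 = j of Σ_t A[v_t][v_{t+1}]. For example, for (i, j) = (0, 2) we minimise over 9 possible intermediate vertex sequences; the minimum is 9, attained along the walk 0 → 1 → 2 → 2.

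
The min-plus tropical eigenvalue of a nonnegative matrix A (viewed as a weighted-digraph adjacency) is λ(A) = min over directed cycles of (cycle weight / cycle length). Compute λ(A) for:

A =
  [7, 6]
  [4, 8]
λ(A) = 5

Enumerate directed cycles and compute their means (weight / length). Sample:
  cycle 0 → 0: weight = 7, length = 1, mean = 7/1 ≈ 7.000
  cycle 1 → 1: weight = 8, length = 1, mean = 8/1 ≈ 8.000
  cycle 0 → 1 → 0: weight = 10, length = 2, mean = 10/2 ≈ 5.000
  cycle 1 → 0 → 1: weight = 10, length = 2, mean = 10/2 ≈ 5.000
Minimum mean = 5.000, attained e.g. along the cycle 0 → 1 → 0 with weight 10 and length 2. So λ(A) = 10/2 = 5.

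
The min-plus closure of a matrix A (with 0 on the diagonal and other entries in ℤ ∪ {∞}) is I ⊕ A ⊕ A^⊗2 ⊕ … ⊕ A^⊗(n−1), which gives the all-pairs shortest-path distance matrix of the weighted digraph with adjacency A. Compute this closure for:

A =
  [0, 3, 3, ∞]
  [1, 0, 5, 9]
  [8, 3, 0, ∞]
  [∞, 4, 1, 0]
Closure =
  [0, 3, 3, 12]
  [1, 0, 4, 9]
  [4, 3, 0, 12]
  [5, 4, 1, 0]

This is the Floyd-Warshall all-pairs shortest-path computation. For each intermediate vertex k = 0, 1, …, 3, update dist[i][j] ← min(dist[i][j], dist[i][k] + dist[k][j]). The final matrix gives, for each (i, j), the minimum total weight of any directed path from i to j (possibly empty when i = j).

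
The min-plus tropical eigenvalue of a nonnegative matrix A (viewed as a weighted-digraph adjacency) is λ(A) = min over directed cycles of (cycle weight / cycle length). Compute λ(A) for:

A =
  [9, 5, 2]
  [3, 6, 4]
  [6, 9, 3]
λ(A) = 3

Enumerate directed cycles and compute their means (weight / length). Sample:
  cycle 0 → 0: weight = 9, length = 1, mean = 9/1 ≈ 9.000
  cycle 1 → 1: weight = 6, length = 1, mean = 6/1 ≈ 6.000
  cycle 2 → 2: weight = 3, length = 1, mean = 3/1 ≈ 3.000
  cycle 0 → 1 → 0: weight = 8, length = 2, mean = 8/2 ≈ 4.000
  cycle 0 → 2 → 0: weight = 8, length = 2, mean = 8/2 ≈ 4.000
  cycle 1 → 0 → 1: weight = 8, length = 2, mean = 8/2 ≈ 4.000
Minimum mean = 3.000, attained e.g. along the cycle 2 → 2 with weight 3 and length 1. So λ(A) = 3/1 = 3.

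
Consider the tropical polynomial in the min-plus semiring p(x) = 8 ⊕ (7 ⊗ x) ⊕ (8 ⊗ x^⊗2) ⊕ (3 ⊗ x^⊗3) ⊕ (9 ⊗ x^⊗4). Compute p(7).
p(7) = 8

A tropical monomial a ⊗ x^⊗i evaluates to a + i · x. Evaluating each term at x = 7:
  Term 0 contributes 8 + 0 · 7 = 8
  Term 1 contributes 7 + 1 · 7 = 14
  Term 2 contributes 8 + 2 · 7 = 22
  Term 3 contributes 3 + 3 · 7 = 24
  Term 4 contributes 9 + 4 · 7 = 37
p(7) = ⊕ of these = min[8, 14, 22, 24, 37] = 8.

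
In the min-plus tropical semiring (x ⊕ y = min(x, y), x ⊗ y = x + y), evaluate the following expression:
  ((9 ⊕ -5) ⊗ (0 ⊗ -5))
((9 ⊕ -5) ⊗ (0 ⊗ -5)) = -10

Expand innermost to outermost. Recall ⊕ takes the minimum of its arguments and ⊗ takes their sum. Working out the expression ((9 ⊕ -5) ⊗ (0 ⊗ -5)) gives -10.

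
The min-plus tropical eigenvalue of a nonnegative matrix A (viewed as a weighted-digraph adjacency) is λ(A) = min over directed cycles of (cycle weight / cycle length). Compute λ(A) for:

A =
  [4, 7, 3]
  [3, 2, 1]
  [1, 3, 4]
λ(A) = 2

Enumerate directed cycles and compute their means (weight / length). Sample:
  cycle 0 → 0: weight = 4, length = 1, mean = 4/1 ≈ 4.000
  cycle 1 → 1: weight = 2, length = 1, mean = 2/1 ≈ 2.000
  cycle 2 → 2: weight = 4, length = 1, mean = 4/1 ≈ 4.000
  cycle 0 → 1 → 0: weight = 10, length = 2, mean = 10/2 ≈ 5.000
  cycle 0 → 2 → 0: weight = 4, length = 2, mean = 4/2 ≈ 2.000
  cycle 1 → 0 → 1: weight = 10, length = 2, mean = 10/2 ≈ 5.000
Minimum mean = 2.000, attained e.g. along the cycle 1 → 1 with weight 2 and length 1. So λ(A) = 2/1 = 2.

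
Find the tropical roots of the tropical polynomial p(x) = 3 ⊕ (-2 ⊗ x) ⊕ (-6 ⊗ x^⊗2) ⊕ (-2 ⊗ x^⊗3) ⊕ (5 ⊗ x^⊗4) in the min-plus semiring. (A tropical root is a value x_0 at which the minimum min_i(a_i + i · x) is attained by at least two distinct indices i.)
Roots: {-7, -4, 4, 5}

Each tropical root is a break point of the lower envelope of the lines y = a_i + i · x (there are 5 lines, with slopes 0, 1, ..., 4). Only the lines that attain the minimum somewhere contribute to roots; other lines are dominated. Here the surviving (envelope) indices are i = 4, i = 3, i = 2, i = 1, i = 0.
Intersections between consecutive envelope lines give the roots: for adjacent envelope indices i < j the intersection is x = (a_i − a_j) / (j − i). Reading off the sorted break points: {-7, -4, 4, 5}.
Verification: at each break x_0, at least two indices attain the minimum of min_i(a_i + i · x_0).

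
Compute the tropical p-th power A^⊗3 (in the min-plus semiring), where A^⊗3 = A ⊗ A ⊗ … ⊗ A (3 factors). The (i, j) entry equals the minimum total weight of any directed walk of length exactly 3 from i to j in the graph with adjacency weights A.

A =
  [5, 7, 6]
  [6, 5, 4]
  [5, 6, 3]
A^⊗3 =
  [14, 15, 12]
  [12, 13, 10]
  [11, 12, 9]

Each entry (A^⊗3)_ij equals the minimum over all length-3 walks i = v_0 → v_1 → … → v_3 = j of Σ_t A[v_t][v_{t+1}]. For example, for (i, j) = (0, 2) we minimise over 9 possible intermediate vertex sequences; the minimum is 12, attained along the walk 0 → 2 → 2 → 2.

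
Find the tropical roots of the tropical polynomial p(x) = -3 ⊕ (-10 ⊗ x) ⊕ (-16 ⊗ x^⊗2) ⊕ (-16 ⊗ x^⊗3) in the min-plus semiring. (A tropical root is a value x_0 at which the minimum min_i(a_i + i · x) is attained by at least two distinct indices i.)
Roots: {0, 6, 7}

Each tropical root is a break point of the lower envelope of the lines y = a_i + i · x (there are 4 lines, with slopes 0, 1, ..., 3). Only the lines that attain the minimum somewhere contribute to roots; other lines are dominated. Here the surviving (envelope) indices are i = 3, i = 2, i = 1, i = 0.
Intersections between consecutive envelope lines give the roots: for adjacent envelope indices i < j the intersection is x = (a_i − a_j) / (j − i). Reading off the sorted break points: {0, 6, 7}.
Verification: at each break x_0, at least two indices attain the minimum of min_i(a_i + i · x_0).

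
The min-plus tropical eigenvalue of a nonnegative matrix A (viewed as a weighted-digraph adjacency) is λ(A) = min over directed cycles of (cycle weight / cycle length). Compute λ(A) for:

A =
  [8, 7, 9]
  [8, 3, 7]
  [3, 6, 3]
λ(A) = 3

Enumerate directed cycles and compute their means (weight / length). Sample:
  cycle 0 → 0: weight = 8, length = 1, mean = 8/1 ≈ 8.000
  cycle 1 → 1: weight = 3, length = 1, mean = 3/1 ≈ 3.000
  cycle 2 → 2: weight = 3, length = 1, mean = 3/1 ≈ 3.000
  cycle 0 → 1 → 0: weight = 15, length = 2, mean = 15/2 ≈ 7.500
  cycle 0 → 2 → 0: weight = 12, length = 2, mean = 12/2 ≈ 6.000
  cycle 1 → 0 → 1: weight = 15, length = 2, mean = 15/2 ≈ 7.500
Minimum mean = 3.000, attained e.g. along the cycle 1 → 1 with weight 3 and length 1. So λ(A) = 3/1 = 3.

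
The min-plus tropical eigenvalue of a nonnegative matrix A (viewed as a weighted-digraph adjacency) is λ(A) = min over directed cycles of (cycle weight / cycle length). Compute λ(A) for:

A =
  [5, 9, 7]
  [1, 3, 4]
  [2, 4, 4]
λ(A) = 3

Enumerate directed cycles and compute their means (weight / length). Sample:
  cycle 0 → 0: weight = 5, length = 1, mean = 5/1 ≈ 5.000
  cycle 1 → 1: weight = 3, length = 1, mean = 3/1 ≈ 3.000
  cycle 2 → 2: weight = 4, length = 1, mean = 4/1 ≈ 4.000
  cycle 0 → 1 → 0: weight = 10, length = 2, mean = 10/2 ≈ 5.000
  cycle 0 → 2 → 0: weight = 9, length = 2, mean = 9/2 ≈ 4.500
  cycle 1 → 0 → 1: weight = 10, length = 2, mean = 10/2 ≈ 5.000
Minimum mean = 3.000, attained e.g. along the cycle 1 → 1 with weight 3 and length 1. So λ(A) = 3/1 = 3.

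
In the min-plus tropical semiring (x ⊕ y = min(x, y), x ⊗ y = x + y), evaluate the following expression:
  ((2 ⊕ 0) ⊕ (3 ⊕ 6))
((2 ⊕ 0) ⊕ (3 ⊕ 6)) = 0

Expand innermost to outermost. Recall ⊕ takes the minimum of its arguments and ⊗ takes their sum. Working out the expression ((2 ⊕ 0) ⊕ (3 ⊕ 6)) gives 0.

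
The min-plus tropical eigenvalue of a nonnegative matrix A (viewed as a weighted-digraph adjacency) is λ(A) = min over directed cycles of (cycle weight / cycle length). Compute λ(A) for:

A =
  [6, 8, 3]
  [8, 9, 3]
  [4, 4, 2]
λ(A) = 2

Enumerate directed cycles and compute their means (weight / length). Sample:
  cycle 0 → 0: weight = 6, length = 1, mean = 6/1 ≈ 6.000
  cycle 1 → 1: weight = 9, length = 1, mean = 9/1 ≈ 9.000
  cycle 2 → 2: weight = 2, length = 1, mean = 2/1 ≈ 2.000
  cycle 0 → 1 → 0: weight = 16, length = 2, mean = 16/2 ≈ 8.000
  cycle 0 → 2 → 0: weight = 7, length = 2, mean = 7/2 ≈ 3.500
  cycle 1 → 0 → 1: weight = 16, length = 2, mean = 16/2 ≈ 8.000
Minimum mean = 2.000, attained e.g. along the cycle 2 → 2 with weight 2 and length 1. So λ(A) = 2/1 = 2.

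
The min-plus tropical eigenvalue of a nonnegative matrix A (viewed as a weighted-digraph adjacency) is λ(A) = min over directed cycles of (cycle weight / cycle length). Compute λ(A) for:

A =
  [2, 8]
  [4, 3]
λ(A) = 2

Enumerate directed cycles and compute their means (weight / length). Sample:
  cycle 0 → 0: weight = 2, length = 1, mean = 2/1 ≈ 2.000
  cycle 1 → 1: weight = 3, length = 1, mean = 3/1 ≈ 3.000
  cycle 0 → 1 → 0: weight = 12, length = 2, mean = 12/2 ≈ 6.000
  cycle 1 → 0 → 1: weight = 12, length = 2, mean = 12/2 ≈ 6.000
Minimum mean = 2.000, attained e.g. along the cycle 0 → 0 with weight 2 and length 1. So λ(A) = 2/1 = 2.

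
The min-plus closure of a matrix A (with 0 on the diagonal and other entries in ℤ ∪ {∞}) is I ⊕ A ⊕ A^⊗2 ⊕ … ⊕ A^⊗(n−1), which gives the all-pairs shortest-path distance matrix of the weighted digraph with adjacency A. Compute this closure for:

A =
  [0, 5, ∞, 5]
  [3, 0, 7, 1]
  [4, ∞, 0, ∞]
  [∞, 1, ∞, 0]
Closure =
  [0, 5, 12, 5]
  [3, 0, 7, 1]
  [4, 9, 0, 9]
  [4, 1, 8, 0]

This is the Floyd-Warshall all-pairs shortest-path computation. For each intermediate vertex k = 0, 1, …, 3, update dist[i][j] ← min(dist[i][j], dist[i][k] + dist[k][j]). The final matrix gives, for each (i, j), the minimum total weight of any directed path from i to j (possibly empty when i = j).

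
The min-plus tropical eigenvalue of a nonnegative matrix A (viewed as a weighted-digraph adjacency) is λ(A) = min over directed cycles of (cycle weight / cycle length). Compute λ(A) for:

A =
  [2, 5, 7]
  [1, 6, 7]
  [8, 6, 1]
λ(A) = 1

Enumerate directed cycles and compute their means (weight / length). Sample:
  cycle 0 → 0: weight = 2, length = 1, mean = 2/1 ≈ 2.000
  cycle 1 → 1: weight = 6, length = 1, mean = 6/1 ≈ 6.000
  cycle 2 → 2: weight = 1, length = 1, mean = 1/1 ≈ 1.000
  cycle 0 → 1 → 0: weight = 6, length = 2, mean = 6/2 ≈ 3.000
  cycle 0 → 2 → 0: weight = 15, length = 2, mean = 15/2 ≈ 7.500
  cycle 1 → 0 → 1: weight = 6, length = 2, mean = 6/2 ≈ 3.000
Minimum mean = 1.000, attained e.g. along the cycle 2 → 2 with weight 1 and length 1. So λ(A) = 1/1 = 1.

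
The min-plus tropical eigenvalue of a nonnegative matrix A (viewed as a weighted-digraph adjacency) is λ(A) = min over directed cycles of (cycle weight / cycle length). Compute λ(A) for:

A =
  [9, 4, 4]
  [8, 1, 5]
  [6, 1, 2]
λ(A) = 1

Enumerate directed cycles and compute their means (weight / length). Sample:
  cycle 0 → 0: weight = 9, length = 1, mean = 9/1 ≈ 9.000
  cycle 1 → 1: weight = 1, length = 1, mean = 1/1 ≈ 1.000
  cycle 2 → 2: weight = 2, length = 1, mean = 2/1 ≈ 2.000
  cycle 0 → 1 → 0: weight = 12, length = 2, mean = 12/2 ≈ 6.000
  cycle 0 → 2 → 0: weight = 10, length = 2, mean = 10/2 ≈ 5.000
  cycle 1 → 0 → 1: weight = 12, length = 2, mean = 12/2 ≈ 6.000
Minimum mean = 1.000, attained e.g. along the cycle 1 → 1 with weight 1 and length 1. So λ(A) = 1/1 = 1.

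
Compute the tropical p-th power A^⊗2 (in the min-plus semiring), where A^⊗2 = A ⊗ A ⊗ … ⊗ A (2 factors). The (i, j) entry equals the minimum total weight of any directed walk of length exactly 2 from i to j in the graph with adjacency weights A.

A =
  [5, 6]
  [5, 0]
A^⊗2 =
  [10, 6]
  [5, 0]

Each entry (A^⊗2)_ij equals the minimum over all length-2 walks i = v_0 → v_1 → … → v_2 = j of Σ_t A[v_t][v_{t+1}]. For example, for (i, j) = (0, 1) we minimise over 2 possible intermediate vertex sequences; the minimum is 6, attained along the walk 0 → 1 → 1.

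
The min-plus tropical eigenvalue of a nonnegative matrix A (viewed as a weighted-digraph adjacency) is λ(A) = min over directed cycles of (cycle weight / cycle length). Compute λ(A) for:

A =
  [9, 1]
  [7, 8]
λ(A) = 4

Enumerate directed cycles and compute their means (weight / length). Sample:
  cycle 0 → 0: weight = 9, length = 1, mean = 9/1 ≈ 9.000
  cycle 1 → 1: weight = 8, length = 1, mean = 8/1 ≈ 8.000
  cycle 0 → 1 → 0: weight = 8, length = 2, mean = 8/2 ≈ 4.000
  cycle 1 → 0 → 1: weight = 8, length = 2, mean = 8/2 ≈ 4.000
Minimum mean = 4.000, attained e.g. along the cycle 0 → 1 → 0 with weight 8 and length 2. So λ(A) = 8/2 = 4.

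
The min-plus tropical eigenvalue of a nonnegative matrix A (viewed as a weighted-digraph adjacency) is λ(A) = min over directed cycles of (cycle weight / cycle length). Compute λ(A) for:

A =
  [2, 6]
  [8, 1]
λ(A) = 1

Enumerate directed cycles and compute their means (weight / length). Sample:
  cycle 0 → 0: weight = 2, length = 1, mean = 2/1 ≈ 2.000
  cycle 1 → 1: weight = 1, length = 1, mean = 1/1 ≈ 1.000
  cycle 0 → 1 → 0: weight = 14, length = 2, mean = 14/2 ≈ 7.000
  cycle 1 → 0 → 1: weight = 14, length = 2, mean = 14/2 ≈ 7.000
Minimum mean = 1.000, attained e.g. along the cycle 1 → 1 with weight 1 and length 1. So λ(A) = 1/1 = 1.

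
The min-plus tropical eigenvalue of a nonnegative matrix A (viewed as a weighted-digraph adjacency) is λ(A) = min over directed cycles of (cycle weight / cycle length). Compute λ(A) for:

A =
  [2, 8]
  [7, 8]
λ(A) = 2

Enumerate directed cycles and compute their means (weight / length). Sample:
  cycle 0 → 0: weight = 2, length = 1, mean = 2/1 ≈ 2.000
  cycle 1 → 1: weight = 8, length = 1, mean = 8/1 ≈ 8.000
  cycle 0 → 1 → 0: weight = 15, length = 2, mean = 15/2 ≈ 7.500
  cycle 1 → 0 → 1: weight = 15, length = 2, mean = 15/2 ≈ 7.500
Minimum mean = 2.000, attained e.g. along the cycle 0 → 0 with weight 2 and length 1. So λ(A) = 2/1 = 2.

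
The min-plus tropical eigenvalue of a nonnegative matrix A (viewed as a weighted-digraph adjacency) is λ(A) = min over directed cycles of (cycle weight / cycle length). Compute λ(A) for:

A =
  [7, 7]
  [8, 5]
λ(A) = 5

Enumerate directed cycles and compute their means (weight / length). Sample:
  cycle 0 → 0: weight = 7, length = 1, mean = 7/1 ≈ 7.000
  cycle 1 → 1: weight = 5, length = 1, mean = 5/1 ≈ 5.000
  cycle 0 → 1 → 0: weight = 15, length = 2, mean = 15/2 ≈ 7.500
  cycle 1 → 0 → 1: weight = 15, length = 2, mean = 15/2 ≈ 7.500
Minimum mean = 5.000, attained e.g. along the cycle 1 → 1 with weight 5 and length 1. So λ(A) = 5/1 = 5.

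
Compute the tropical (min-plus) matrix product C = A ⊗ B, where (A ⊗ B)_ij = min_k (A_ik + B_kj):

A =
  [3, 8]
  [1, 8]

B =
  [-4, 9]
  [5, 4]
A ⊗ B =
  [-1, 12]
  [-3, 10]

Apply the min-plus product entry-by-entry:
  C[0][0] = min over k of (A[0][0] + B[0][0] = 3 + -4 = -1, A[0][1] + B[1][0] = 8 + 5 = 13) = -1 (attained at k = 0)
  C[0][1] = min over k of (A[0][0] + B[0][1] = 3 + 9 = 12, A[0][1] + B[1][1] = 8 + 4 = 12) = 12 (attained at k = 0)
  C[1][0] = min over k of (A[1][0] + B[0][0] = 1 + -4 = -3, A[1][1] + B[1][0] = 8 + 5 = 13) = -3 (attained at k = 0)
  C[1][1] = min over k of (A[1][0] + B[0][1] = 1 + 9 = 10, A[1][1] + B[1][1] = 8 + 4 = 12) = 10 (attained at k = 0)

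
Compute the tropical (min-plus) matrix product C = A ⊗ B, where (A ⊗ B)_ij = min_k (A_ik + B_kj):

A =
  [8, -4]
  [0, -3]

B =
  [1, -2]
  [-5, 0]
A ⊗ B =
  [-9, -4]
  [-8, -3]

Apply the min-plus product entry-by-entry:
  C[0][0] = min over k of (A[0][0] + B[0][0] = 8 + 1 = 9, A[0][1] + B[1][0] = -4 + -5 = -9) = -9 (attained at k = 1)
  C[0][1] = min over k of (A[0][0] + B[0][1] = 8 + -2 = 6, A[0][1] + B[1][1] = -4 + 0 = -4) = -4 (attained at k = 1)
  C[1][0] = min over k of (A[1][0] + B[0][0] = 0 + 1 = 1, A[1][1] + B[1][0] = -3 + -5 = -8) = -8 (attained at k = 1)
  C[1][1] = min over k of (A[1][0] + B[0][1] = 0 + -2 = -2, A[1][1] + B[1][1] = -3 + 0 = -3) = -3 (attained at k = 1)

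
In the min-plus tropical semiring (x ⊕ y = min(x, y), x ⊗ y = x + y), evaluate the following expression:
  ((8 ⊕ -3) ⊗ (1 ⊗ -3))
((8 ⊕ -3) ⊗ (1 ⊗ -3)) = -5

Expand innermost to outermost. Recall ⊕ takes the minimum of its arguments and ⊗ takes their sum. Working out the expression ((8 ⊕ -3) ⊗ (1 ⊗ -3)) gives -5.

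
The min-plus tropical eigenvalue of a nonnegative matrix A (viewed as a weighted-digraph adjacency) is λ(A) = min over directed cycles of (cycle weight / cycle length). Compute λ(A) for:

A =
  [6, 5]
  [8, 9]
λ(A) = 6

Enumerate directed cycles and compute their means (weight / length). Sample:
  cycle 0 → 0: weight = 6, length = 1, mean = 6/1 ≈ 6.000
  cycle 1 → 1: weight = 9, length = 1, mean = 9/1 ≈ 9.000
  cycle 0 → 1 → 0: weight = 13, length = 2, mean = 13/2 ≈ 6.500
  cycle 1 → 0 → 1: weight = 13, length = 2, mean = 13/2 ≈ 6.500
Minimum mean = 6.000, attained e.g. along the cycle 0 → 0 with weight 6 and length 1. So λ(A) = 6/1 = 6.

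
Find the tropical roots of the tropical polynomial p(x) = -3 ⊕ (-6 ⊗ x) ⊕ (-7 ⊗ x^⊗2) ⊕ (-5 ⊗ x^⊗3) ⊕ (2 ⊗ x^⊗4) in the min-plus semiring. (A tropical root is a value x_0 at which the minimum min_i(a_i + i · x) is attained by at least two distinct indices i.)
Roots: {-7, -2, 1, 3}

Each tropical root is a break point of the lower envelope of the lines y = a_i + i · x (there are 5 lines, with slopes 0, 1, ..., 4). Only the lines that attain the minimum somewhere contribute to roots; other lines are dominated. Here the surviving (envelope) indices are i = 4, i = 3, i = 2, i = 1, i = 0.
Intersections between consecutive envelope lines give the roots: for adjacent envelope indices i < j the intersection is x = (a_i − a_j) / (j − i). Reading off the sorted break points: {-7, -2, 1, 3}.
Verification: at each break x_0, at least two indices attain the minimum of min_i(a_i + i · x_0).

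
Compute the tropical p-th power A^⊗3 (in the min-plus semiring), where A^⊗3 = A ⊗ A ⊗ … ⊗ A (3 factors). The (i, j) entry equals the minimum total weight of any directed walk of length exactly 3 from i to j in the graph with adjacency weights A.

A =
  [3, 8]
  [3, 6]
A^⊗3 =
  [9, 14]
  [9, 14]

Each entry (A^⊗3)_ij equals the minimum over all length-3 walks i = v_0 → v_1 → … → v_3 = j of Σ_t A[v_t][v_{t+1}]. For example, for (i, j) = (0, 1) we minimise over 4 possible intermediate vertex sequences; the minimum is 14, attained along the walk 0 → 0 → 0 → 1.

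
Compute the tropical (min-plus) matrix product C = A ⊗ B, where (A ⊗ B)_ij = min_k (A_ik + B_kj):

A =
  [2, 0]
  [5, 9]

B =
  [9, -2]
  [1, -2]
A ⊗ B =
  [1, -2]
  [10, 3]

Apply the min-plus product entry-by-entry:
  C[0][0] = min over k of (A[0][0] + B[0][0] = 2 + 9 = 11, A[0][1] + B[1][0] = 0 + 1 = 1) = 1 (attained at k = 1)
  C[0][1] = min over k of (A[0][0] + B[0][1] = 2 + -2 = 0, A[0][1] + B[1][1] = 0 + -2 = -2) = -2 (attained at k = 1)
  C[1][0] = min over k of (A[1][0] + B[0][0] = 5 + 9 = 14, A[1][1] + B[1][0] = 9 + 1 = 10) = 10 (attained at k = 1)
  C[1][1] = min over k of (A[1][0] + B[0][1] = 5 + -2 = 3, A[1][1] + B[1][1] = 9 + -2 = 7) = 3 (attained at k = 0)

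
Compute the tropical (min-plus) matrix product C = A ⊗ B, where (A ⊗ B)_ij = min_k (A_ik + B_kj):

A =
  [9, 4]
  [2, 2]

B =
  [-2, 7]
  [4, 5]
A ⊗ B =
  [7, 9]
  [0, 7]

Apply the min-plus product entry-by-entry:
  C[0][0] = min over k of (A[0][0] + B[0][0] = 9 + -2 = 7, A[0][1] + B[1][0] = 4 + 4 = 8) = 7 (attained at k = 0)
  C[0][1] = min over k of (A[0][0] + B[0][1] = 9 + 7 = 16, A[0][1] + B[1][1] = 4 + 5 = 9) = 9 (attained at k = 1)
  C[1][0] = min over k of (A[1][0] + B[0][0] = 2 + -2 = 0, A[1][1] + B[1][0] = 2 + 4 = 6) = 0 (attained at k = 0)
  C[1][1] = min over k of (A[1][0] + B[0][1] = 2 + 7 = 9, A[1][1] + B[1][1] = 2 + 5 = 7) = 7 (attained at k = 1)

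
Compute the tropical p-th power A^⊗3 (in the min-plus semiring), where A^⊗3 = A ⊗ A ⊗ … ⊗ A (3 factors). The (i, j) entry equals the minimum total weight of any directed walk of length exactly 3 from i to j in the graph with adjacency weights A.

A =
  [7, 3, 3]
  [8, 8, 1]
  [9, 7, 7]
A^⊗3 =
  [13, 11, 11]
  [16, 13, 9]
  [17, 15, 13]

Each entry (A^⊗3)_ij equals the minimum over all length-3 walks i = v_0 → v_1 → … → v_3 = j of Σ_t A[v_t][v_{t+1}]. For example, for (i, j) = (0, 2) we minimise over 9 possible intermediate vertex sequences; the minimum is 11, attained along the walk 0 → 0 → 1 → 2.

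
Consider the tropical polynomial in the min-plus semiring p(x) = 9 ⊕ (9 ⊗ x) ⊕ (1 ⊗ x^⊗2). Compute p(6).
p(6) = 9

A tropical monomial a ⊗ x^⊗i evaluates to a + i · x. Evaluating each term at x = 6:
  Term 0 contributes 9 + 0 · 6 = 9
  Term 1 contributes 9 + 1 · 6 = 15
  Term 2 contributes 1 + 2 · 6 = 13
p(6) = ⊕ of these = min[9, 15, 13] = 9.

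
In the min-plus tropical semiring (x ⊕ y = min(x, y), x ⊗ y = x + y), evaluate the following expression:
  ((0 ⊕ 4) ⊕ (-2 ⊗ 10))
((0 ⊕ 4) ⊕ (-2 ⊗ 10)) = 0

Expand innermost to outermost. Recall ⊕ takes the minimum of its arguments and ⊗ takes their sum. Working out the expression ((0 ⊕ 4) ⊕ (-2 ⊗ 10)) gives 0.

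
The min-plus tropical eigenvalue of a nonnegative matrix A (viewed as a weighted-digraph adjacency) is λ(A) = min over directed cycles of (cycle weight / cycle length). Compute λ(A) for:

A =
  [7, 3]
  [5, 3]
λ(A) = 3

Enumerate directed cycles and compute their means (weight / length). Sample:
  cycle 0 → 0: weight = 7, length = 1, mean = 7/1 ≈ 7.000
  cycle 1 → 1: weight = 3, length = 1, mean = 3/1 ≈ 3.000
  cycle 0 → 1 → 0: weight = 8, length = 2, mean = 8/2 ≈ 4.000
  cycle 1 → 0 → 1: weight = 8, length = 2, mean = 8/2 ≈ 4.000
Minimum mean = 3.000, attained e.g. along the cycle 1 → 1 with weight 3 and length 1. So λ(A) = 3/1 = 3.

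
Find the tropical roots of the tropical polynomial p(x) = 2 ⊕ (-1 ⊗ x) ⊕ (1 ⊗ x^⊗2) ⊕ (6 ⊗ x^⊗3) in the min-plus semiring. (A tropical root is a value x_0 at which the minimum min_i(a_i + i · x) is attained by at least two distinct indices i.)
Roots: {-5, -2, 3}

Each tropical root is a break point of the lower envelope of the lines y = a_i + i · x (there are 4 lines, with slopes 0, 1, ..., 3). Only the lines that attain the minimum somewhere contribute to roots; other lines are dominated. Here the surviving (envelope) indices are i = 3, i = 2, i = 1, i = 0.
Intersections between consecutive envelope lines give the roots: for adjacent envelope indices i < j the intersection is x = (a_i − a_j) / (j − i). Reading off the sorted break points: {-5, -2, 3}.
Verification: at each break x_0, at least two indices attain the minimum of min_i(a_i + i · x_0).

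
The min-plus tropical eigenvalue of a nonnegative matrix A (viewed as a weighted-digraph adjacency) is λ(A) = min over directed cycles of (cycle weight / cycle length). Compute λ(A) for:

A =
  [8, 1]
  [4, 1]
λ(A) = 1

Enumerate directed cycles and compute their means (weight / length). Sample:
  cycle 0 → 0: weight = 8, length = 1, mean = 8/1 ≈ 8.000
  cycle 1 → 1: weight = 1, length = 1, mean = 1/1 ≈ 1.000
  cycle 0 → 1 → 0: weight = 5, length = 2, mean = 5/2 ≈ 2.500
  cycle 1 → 0 → 1: weight = 5, length = 2, mean = 5/2 ≈ 2.500
Minimum mean = 1.000, attained e.g. along the cycle 1 → 1 with weight 1 and length 1. So λ(A) = 1/1 = 1.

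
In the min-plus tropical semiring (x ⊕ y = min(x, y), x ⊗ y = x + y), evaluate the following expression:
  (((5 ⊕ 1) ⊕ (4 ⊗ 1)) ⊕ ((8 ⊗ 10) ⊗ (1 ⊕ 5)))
(((5 ⊕ 1) ⊕ (4 ⊗ 1)) ⊕ ((8 ⊗ 10) ⊗ (1 ⊕ 5))) = 1

Expand innermost to outermost. Recall ⊕ takes the minimum of its arguments and ⊗ takes their sum. Working out the expression (((5 ⊕ 1) ⊕ (4 ⊗ 1)) ⊕ ((8 ⊗ 10) ⊗ (1 ⊕ 5))) gives 1.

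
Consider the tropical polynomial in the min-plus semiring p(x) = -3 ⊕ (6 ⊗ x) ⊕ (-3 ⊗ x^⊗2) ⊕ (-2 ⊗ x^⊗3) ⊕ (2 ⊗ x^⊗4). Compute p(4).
p(4) = -3

A tropical monomial a ⊗ x^⊗i evaluates to a + i · x. Evaluating each term at x = 4:
  Term 0 contributes -3 + 0 · 4 = -3
  Term 1 contributes 6 + 1 · 4 = 10
  Term 2 contributes -3 + 2 · 4 = 5
  Term 3 contributes -2 + 3 · 4 = 10
  Term 4 contributes 2 + 4 · 4 = 18
p(4) = ⊕ of these = min[-3, 10, 5, 10, 18] = -3.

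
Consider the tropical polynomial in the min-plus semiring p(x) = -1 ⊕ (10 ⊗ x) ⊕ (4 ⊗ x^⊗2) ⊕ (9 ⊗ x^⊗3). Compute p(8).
p(8) = -1

A tropical monomial a ⊗ x^⊗i evaluates to a + i · x. Evaluating each term at x = 8:
  Term 0 contributes -1 + 0 · 8 = -1
  Term 1 contributes 10 + 1 · 8 = 18
  Term 2 contributes 4 + 2 · 8 = 20
  Term 3 contributes 9 + 3 · 8 = 33
p(8) = ⊕ of these = min[-1, 18, 20, 33] = -1.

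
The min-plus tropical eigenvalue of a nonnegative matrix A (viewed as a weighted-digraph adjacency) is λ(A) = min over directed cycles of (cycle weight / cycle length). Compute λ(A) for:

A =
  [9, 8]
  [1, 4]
λ(A) = 4

Enumerate directed cycles and compute their means (weight / length). Sample:
  cycle 0 → 0: weight = 9, length = 1, mean = 9/1 ≈ 9.000
  cycle 1 → 1: weight = 4, length = 1, mean = 4/1 ≈ 4.000
  cycle 0 → 1 → 0: weight = 9, length = 2, mean = 9/2 ≈ 4.500
  cycle 1 → 0 → 1: weight = 9, length = 2, mean = 9/2 ≈ 4.500
Minimum mean = 4.000, attained e.g. along the cycle 1 → 1 with weight 4 and length 1. So λ(A) = 4/1 = 4.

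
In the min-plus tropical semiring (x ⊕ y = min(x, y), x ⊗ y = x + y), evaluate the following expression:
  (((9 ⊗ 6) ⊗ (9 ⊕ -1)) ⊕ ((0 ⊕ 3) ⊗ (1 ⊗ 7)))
(((9 ⊗ 6) ⊗ (9 ⊕ -1)) ⊕ ((0 ⊕ 3) ⊗ (1 ⊗ 7))) = 8

Expand innermost to outermost. Recall ⊕ takes the minimum of its arguments and ⊗ takes their sum. Working out the expression (((9 ⊗ 6) ⊗ (9 ⊕ -1)) ⊕ ((0 ⊕ 3) ⊗ (1 ⊗ 7))) gives 8.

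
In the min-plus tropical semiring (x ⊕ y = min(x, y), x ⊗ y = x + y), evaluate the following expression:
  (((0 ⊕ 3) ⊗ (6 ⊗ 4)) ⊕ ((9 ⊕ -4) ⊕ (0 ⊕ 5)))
(((0 ⊕ 3) ⊗ (6 ⊗ 4)) ⊕ ((9 ⊕ -4) ⊕ (0 ⊕ 5))) = -4

Expand innermost to outermost. Recall ⊕ takes the minimum of its arguments and ⊗ takes their sum. Working out the expression (((0 ⊕ 3) ⊗ (6 ⊗ 4)) ⊕ ((9 ⊕ -4) ⊕ (0 ⊕ 5))) gives -4.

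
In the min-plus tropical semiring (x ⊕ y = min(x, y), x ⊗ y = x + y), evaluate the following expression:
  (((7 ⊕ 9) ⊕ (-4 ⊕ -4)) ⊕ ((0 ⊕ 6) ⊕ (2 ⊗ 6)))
(((7 ⊕ 9) ⊕ (-4 ⊕ -4)) ⊕ ((0 ⊕ 6) ⊕ (2 ⊗ 6))) = -4

Expand innermost to outermost. Recall ⊕ takes the minimum of its arguments and ⊗ takes their sum. Working out the expression (((7 ⊕ 9) ⊕ (-4 ⊕ -4)) ⊕ ((0 ⊕ 6) ⊕ (2 ⊗ 6))) gives -4.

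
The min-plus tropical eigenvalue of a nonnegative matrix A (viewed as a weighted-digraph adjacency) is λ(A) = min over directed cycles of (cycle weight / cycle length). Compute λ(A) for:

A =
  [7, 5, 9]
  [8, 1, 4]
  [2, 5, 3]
λ(A) = 1

Enumerate directed cycles and compute their means (weight / length). Sample:
  cycle 0 → 0: weight = 7, length = 1, mean = 7/1 ≈ 7.000
  cycle 1 → 1: weight = 1, length = 1, mean = 1/1 ≈ 1.000
  cycle 2 → 2: weight = 3, length = 1, mean = 3/1 ≈ 3.000
  cycle 0 → 1 → 0: weight = 13, length = 2, mean = 13/2 ≈ 6.500
  cycle 0 → 2 → 0: weight = 11, length = 2, mean = 11/2 ≈ 5.500
  cycle 1 → 0 → 1: weight = 13, length = 2, mean = 13/2 ≈ 6.500
Minimum mean = 1.000, attained e.g. along the cycle 1 → 1 with weight 1 and length 1. So λ(A) = 1/1 = 1.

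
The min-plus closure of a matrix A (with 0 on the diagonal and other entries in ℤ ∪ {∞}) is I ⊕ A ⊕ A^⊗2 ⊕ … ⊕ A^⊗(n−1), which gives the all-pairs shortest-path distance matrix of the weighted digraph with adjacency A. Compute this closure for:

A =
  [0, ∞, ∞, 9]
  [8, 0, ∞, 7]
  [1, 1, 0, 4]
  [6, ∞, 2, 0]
Closure =
  [0, 12, 11, 9]
  [8, 0, 9, 7]
  [1, 1, 0, 4]
  [3, 3, 2, 0]

This is the Floyd-Warshall all-pairs shortest-path computation. For each intermediate vertex k = 0, 1, …, 3, update dist[i][j] ← min(dist[i][j], dist[i][k] + dist[k][j]). The final matrix gives, for each (i, j), the minimum total weight of any directed path from i to j (possibly empty when i = j).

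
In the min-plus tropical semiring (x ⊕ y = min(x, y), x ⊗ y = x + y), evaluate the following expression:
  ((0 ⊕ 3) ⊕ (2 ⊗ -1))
((0 ⊕ 3) ⊕ (2 ⊗ -1)) = 0

Expand innermost to outermost. Recall ⊕ takes the minimum of its arguments and ⊗ takes their sum. Working out the expression ((0 ⊕ 3) ⊕ (2 ⊗ -1)) gives 0.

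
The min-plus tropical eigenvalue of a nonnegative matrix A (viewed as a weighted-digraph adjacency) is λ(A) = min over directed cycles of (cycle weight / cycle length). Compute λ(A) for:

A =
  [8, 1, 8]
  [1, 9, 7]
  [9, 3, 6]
λ(A) = 1

Enumerate directed cycles and compute their means (weight / length). Sample:
  cycle 0 → 0: weight = 8, length = 1, mean = 8/1 ≈ 8.000
  cycle 1 → 1: weight = 9, length = 1, mean = 9/1 ≈ 9.000
  cycle 2 → 2: weight = 6, length = 1, mean = 6/1 ≈ 6.000
  cycle 0 → 1 → 0: weight = 2, length = 2, mean = 2/2 ≈ 1.000
  cycle 0 → 2 → 0: weight = 17, length = 2, mean = 17/2 ≈ 8.500
  cycle 1 → 0 → 1: weight = 2, length = 2, mean = 2/2 ≈ 1.000
Minimum mean = 1.000, attained e.g. along the cycle 0 → 1 → 0 with weight 2 and length 2. So λ(A) = 2/2 = 1.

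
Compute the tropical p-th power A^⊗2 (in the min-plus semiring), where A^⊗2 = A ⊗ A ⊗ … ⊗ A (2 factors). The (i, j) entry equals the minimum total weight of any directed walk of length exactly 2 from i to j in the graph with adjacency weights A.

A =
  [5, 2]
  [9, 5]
A^⊗2 =
  [10, 7]
  [14, 10]

Each entry (A^⊗2)_ij equals the minimum over all length-2 walks i = v_0 → v_1 → … → v_2 = j of Σ_t A[v_t][v_{t+1}]. For example, for (i, j) = (0, 1) we minimise over 2 possible intermediate vertex sequences; the minimum is 7, attained along the walk 0 → 0 → 1.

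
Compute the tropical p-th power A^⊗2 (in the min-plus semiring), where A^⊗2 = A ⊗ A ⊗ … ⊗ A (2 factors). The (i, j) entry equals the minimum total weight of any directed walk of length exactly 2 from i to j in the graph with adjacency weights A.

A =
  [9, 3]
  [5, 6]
A^⊗2 =
  [8, 9]
  [11, 8]

Each entry (A^⊗2)_ij equals the minimum over all length-2 walks i = v_0 → v_1 → … → v_2 = j of Σ_t A[v_t][v_{t+1}]. For example, for (i, j) = (0, 1) we minimise over 2 possible intermediate vertex sequences; the minimum is 9, attained along the walk 0 → 1 → 1.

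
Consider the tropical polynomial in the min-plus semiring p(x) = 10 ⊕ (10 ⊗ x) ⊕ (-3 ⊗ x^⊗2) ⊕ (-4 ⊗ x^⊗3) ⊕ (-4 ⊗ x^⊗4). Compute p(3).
p(3) = 3

A tropical monomial a ⊗ x^⊗i evaluates to a + i · x. Evaluating each term at x = 3:
  Term 0 contributes 10 + 0 · 3 = 10
  Term 1 contributes 10 + 1 · 3 = 13
  Term 2 contributes -3 + 2 · 3 = 3
  Term 3 contributes -4 + 3 · 3 = 5
  Term 4 contributes -4 + 4 · 3 = 8
p(3) = ⊕ of these = min[10, 13, 3, 5, 8] = 3.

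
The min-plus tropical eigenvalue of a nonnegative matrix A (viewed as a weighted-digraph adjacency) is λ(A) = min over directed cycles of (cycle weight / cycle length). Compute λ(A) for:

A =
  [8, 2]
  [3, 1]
λ(A) = 1

Enumerate directed cycles and compute their means (weight / length). Sample:
  cycle 0 → 0: weight = 8, length = 1, mean = 8/1 ≈ 8.000
  cycle 1 → 1: weight = 1, length = 1, mean = 1/1 ≈ 1.000
  cycle 0 → 1 → 0: weight = 5, length = 2, mean = 5/2 ≈ 2.500
  cycle 1 → 0 → 1: weight = 5, length = 2, mean = 5/2 ≈ 2.500
Minimum mean = 1.000, attained e.g. along the cycle 1 → 1 with weight 1 and length 1. So λ(A) = 1/1 = 1.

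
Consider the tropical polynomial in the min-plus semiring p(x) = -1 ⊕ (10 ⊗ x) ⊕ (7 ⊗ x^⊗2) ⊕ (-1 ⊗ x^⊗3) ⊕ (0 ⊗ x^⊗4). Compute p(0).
p(0) = -1

A tropical monomial a ⊗ x^⊗i evaluates to a + i · x. Evaluating each term at x = 0:
  Term 0 contributes -1 + 0 · 0 = -1
  Term 1 contributes 10 + 1 · 0 = 10
  Term 2 contributes 7 + 2 · 0 = 7
  Term 3 contributes -1 + 3 · 0 = -1
  Term 4 contributes 0 + 4 · 0 = 0
p(0) = ⊕ of these = min[-1, 10, 7, -1, 0] = -1.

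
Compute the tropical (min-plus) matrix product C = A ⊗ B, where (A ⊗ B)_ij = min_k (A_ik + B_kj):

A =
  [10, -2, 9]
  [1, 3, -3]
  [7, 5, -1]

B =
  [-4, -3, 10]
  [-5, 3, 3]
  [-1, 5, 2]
A ⊗ B =
  [-7, 1, 1]
  [-4, -2, -1]
  [-2, 4, 1]

Apply the min-plus product entry-by-entry:
  C[0][0] = min over k of (A[0][0] + B[0][0] = 10 + -4 = 6, A[0][1] + B[1][0] = -2 + -5 = -7, A[0][2] + B[2][0] = 9 + -1 = 8) = -7 (attained at k = 1)
  C[0][1] = min over k of (A[0][0] + B[0][1] = 10 + -3 = 7, A[0][1] + B[1][1] = -2 + 3 = 1, A[0][2] + B[2][1] = 9 + 5 = 14) = 1 (attained at k = 1)
  C[0][2] = min over k of (A[0][0] + B[0][2] = 10 + 10 = 20, A[0][1] + B[1][2] = -2 + 3 = 1, A[0][2] + B[2][2] = 9 + 2 = 11) = 1 (attained at k = 1)
  C[1][0] = min over k of (A[1][0] + B[0][0] = 1 + -4 = -3, A[1][1] + B[1][0] = 3 + -5 = -2, A[1][2] + B[2][0] = -3 + -1 = -4) = -4 (attained at k = 2)
  C[1][1] = min over k of (A[1][0] + B[0][1] = 1 + -3 = -2, A[1][1] + B[1][1] = 3 + 3 = 6, A[1][2] + B[2][1] = -3 + 5 = 2) = -2 (attained at k = 0)
  C[1][2] = min over k of (A[1][0] + B[0][2] = 1 + 10 = 11, A[1][1] + B[1][2] = 3 + 3 = 6, A[1][2] + B[2][2] = -3 + 2 = -1) = -1 (attained at k = 2)
  C[2][0] = min over k of (A[2][0] + B[0][0] = 7 + -4 = 3, A[2][1] + B[1][0] = 5 + -5 = 0, A[2][2] + B[2][0] = -1 + -1 = -2) = -2 (attained at k = 2)
  C[2][1] = min over k of (A[2][0] + B[0][1] = 7 + -3 = 4, A[2][1] + B[1][1] = 5 + 3 = 8, A[2][2] + B[2][1] = -1 + 5 = 4) = 4 (attained at k = 0)
  C[2][2] = min over k of (A[2][0] + B[0][2] = 7 + 10 = 17, A[2][1] + B[1][2] = 5 + 3 = 8, A[2][2] + B[2][2] = -1 + 2 = 1) = 1 (attained at k = 2)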